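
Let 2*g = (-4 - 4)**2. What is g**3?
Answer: 32768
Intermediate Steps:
g = 32 (g = (-4 - 4)**2/2 = (1/2)*(-8)**2 = (1/2)*64 = 32)
g**3 = 32**3 = 32768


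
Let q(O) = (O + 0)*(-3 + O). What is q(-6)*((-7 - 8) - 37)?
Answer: -2808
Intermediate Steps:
q(O) = O*(-3 + O)
q(-6)*((-7 - 8) - 37) = (-6*(-3 - 6))*((-7 - 8) - 37) = (-6*(-9))*(-15 - 37) = 54*(-52) = -2808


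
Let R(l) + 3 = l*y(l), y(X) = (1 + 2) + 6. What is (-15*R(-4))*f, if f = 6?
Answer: 3510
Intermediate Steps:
y(X) = 9 (y(X) = 3 + 6 = 9)
R(l) = -3 + 9*l (R(l) = -3 + l*9 = -3 + 9*l)
(-15*R(-4))*f = -15*(-3 + 9*(-4))*6 = -15*(-3 - 36)*6 = -15*(-39)*6 = 585*6 = 3510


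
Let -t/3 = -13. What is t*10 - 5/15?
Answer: 1169/3 ≈ 389.67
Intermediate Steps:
t = 39 (t = -3*(-13) = 39)
t*10 - 5/15 = 39*10 - 5/15 = 390 - 5*1/15 = 390 - 1/3 = 1169/3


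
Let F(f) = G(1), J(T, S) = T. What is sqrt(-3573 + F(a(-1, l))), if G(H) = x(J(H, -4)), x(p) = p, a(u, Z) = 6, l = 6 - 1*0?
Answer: 2*I*sqrt(893) ≈ 59.766*I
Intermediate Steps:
l = 6 (l = 6 + 0 = 6)
G(H) = H
F(f) = 1
sqrt(-3573 + F(a(-1, l))) = sqrt(-3573 + 1) = sqrt(-3572) = 2*I*sqrt(893)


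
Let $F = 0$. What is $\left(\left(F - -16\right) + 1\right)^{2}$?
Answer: $289$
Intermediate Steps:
$\left(\left(F - -16\right) + 1\right)^{2} = \left(\left(0 - -16\right) + 1\right)^{2} = \left(\left(0 + 16\right) + 1\right)^{2} = \left(16 + 1\right)^{2} = 17^{2} = 289$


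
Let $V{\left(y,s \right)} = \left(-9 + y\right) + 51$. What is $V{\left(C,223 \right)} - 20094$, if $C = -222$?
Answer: $-20274$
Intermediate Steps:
$V{\left(y,s \right)} = 42 + y$
$V{\left(C,223 \right)} - 20094 = \left(42 - 222\right) - 20094 = -180 - 20094 = -20274$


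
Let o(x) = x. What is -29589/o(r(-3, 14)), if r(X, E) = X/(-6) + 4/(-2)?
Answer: 19726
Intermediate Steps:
r(X, E) = -2 - X/6 (r(X, E) = X*(-⅙) + 4*(-½) = -X/6 - 2 = -2 - X/6)
-29589/o(r(-3, 14)) = -29589/(-2 - ⅙*(-3)) = -29589/(-2 + ½) = -29589/(-3/2) = -29589*(-⅔) = 19726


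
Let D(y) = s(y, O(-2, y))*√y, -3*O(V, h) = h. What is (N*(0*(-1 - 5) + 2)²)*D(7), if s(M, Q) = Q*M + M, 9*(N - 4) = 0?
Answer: -448*√7/3 ≈ -395.10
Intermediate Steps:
N = 4 (N = 4 + (⅑)*0 = 4 + 0 = 4)
O(V, h) = -h/3
s(M, Q) = M + M*Q (s(M, Q) = M*Q + M = M + M*Q)
D(y) = y^(3/2)*(1 - y/3) (D(y) = (y*(1 - y/3))*√y = y^(3/2)*(1 - y/3))
(N*(0*(-1 - 5) + 2)²)*D(7) = (4*(0*(-1 - 5) + 2)²)*(7^(3/2)*(3 - 1*7)/3) = (4*(0*(-6) + 2)²)*((7*√7)*(3 - 7)/3) = (4*(0 + 2)²)*((⅓)*(7*√7)*(-4)) = (4*2²)*(-28*√7/3) = (4*4)*(-28*√7/3) = 16*(-28*√7/3) = -448*√7/3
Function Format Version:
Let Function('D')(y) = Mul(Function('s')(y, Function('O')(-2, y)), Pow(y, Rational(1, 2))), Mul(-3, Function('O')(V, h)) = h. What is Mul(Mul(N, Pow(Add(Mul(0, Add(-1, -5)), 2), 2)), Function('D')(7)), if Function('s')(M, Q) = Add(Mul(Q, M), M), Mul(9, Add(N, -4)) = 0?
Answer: Mul(Rational(-448, 3), Pow(7, Rational(1, 2))) ≈ -395.10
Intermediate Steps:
N = 4 (N = Add(4, Mul(Rational(1, 9), 0)) = Add(4, 0) = 4)
Function('O')(V, h) = Mul(Rational(-1, 3), h)
Function('s')(M, Q) = Add(M, Mul(M, Q)) (Function('s')(M, Q) = Add(Mul(M, Q), M) = Add(M, Mul(M, Q)))
Function('D')(y) = Mul(Pow(y, Rational(3, 2)), Add(1, Mul(Rational(-1, 3), y))) (Function('D')(y) = Mul(Mul(y, Add(1, Mul(Rational(-1, 3), y))), Pow(y, Rational(1, 2))) = Mul(Pow(y, Rational(3, 2)), Add(1, Mul(Rational(-1, 3), y))))
Mul(Mul(N, Pow(Add(Mul(0, Add(-1, -5)), 2), 2)), Function('D')(7)) = Mul(Mul(4, Pow(Add(Mul(0, Add(-1, -5)), 2), 2)), Mul(Rational(1, 3), Pow(7, Rational(3, 2)), Add(3, Mul(-1, 7)))) = Mul(Mul(4, Pow(Add(Mul(0, -6), 2), 2)), Mul(Rational(1, 3), Mul(7, Pow(7, Rational(1, 2))), Add(3, -7))) = Mul(Mul(4, Pow(Add(0, 2), 2)), Mul(Rational(1, 3), Mul(7, Pow(7, Rational(1, 2))), -4)) = Mul(Mul(4, Pow(2, 2)), Mul(Rational(-28, 3), Pow(7, Rational(1, 2)))) = Mul(Mul(4, 4), Mul(Rational(-28, 3), Pow(7, Rational(1, 2)))) = Mul(16, Mul(Rational(-28, 3), Pow(7, Rational(1, 2)))) = Mul(Rational(-448, 3), Pow(7, Rational(1, 2)))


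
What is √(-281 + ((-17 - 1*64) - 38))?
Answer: 20*I ≈ 20.0*I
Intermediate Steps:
√(-281 + ((-17 - 1*64) - 38)) = √(-281 + ((-17 - 64) - 38)) = √(-281 + (-81 - 38)) = √(-281 - 119) = √(-400) = 20*I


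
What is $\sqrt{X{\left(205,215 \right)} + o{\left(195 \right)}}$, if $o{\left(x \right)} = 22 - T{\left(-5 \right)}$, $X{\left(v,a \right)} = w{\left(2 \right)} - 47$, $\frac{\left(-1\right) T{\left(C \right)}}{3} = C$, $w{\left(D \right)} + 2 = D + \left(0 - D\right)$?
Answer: $i \sqrt{42} \approx 6.4807 i$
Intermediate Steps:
$w{\left(D \right)} = -2$ ($w{\left(D \right)} = -2 + \left(D + \left(0 - D\right)\right) = -2 + \left(D - D\right) = -2 + 0 = -2$)
$T{\left(C \right)} = - 3 C$
$X{\left(v,a \right)} = -49$ ($X{\left(v,a \right)} = -2 - 47 = -49$)
$o{\left(x \right)} = 7$ ($o{\left(x \right)} = 22 - \left(-3\right) \left(-5\right) = 22 - 15 = 7$)
$\sqrt{X{\left(205,215 \right)} + o{\left(195 \right)}} = \sqrt{-49 + 7} = \sqrt{-42} = i \sqrt{42}$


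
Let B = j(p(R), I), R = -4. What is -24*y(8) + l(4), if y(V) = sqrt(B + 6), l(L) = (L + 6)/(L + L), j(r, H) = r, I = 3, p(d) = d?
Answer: 5/4 - 24*sqrt(2) ≈ -32.691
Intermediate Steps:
B = -4
l(L) = (6 + L)/(2*L) (l(L) = (6 + L)/((2*L)) = (6 + L)*(1/(2*L)) = (6 + L)/(2*L))
y(V) = sqrt(2) (y(V) = sqrt(-4 + 6) = sqrt(2))
-24*y(8) + l(4) = -24*sqrt(2) + (1/2)*(6 + 4)/4 = -24*sqrt(2) + (1/2)*(1/4)*10 = -24*sqrt(2) + 5/4 = 5/4 - 24*sqrt(2)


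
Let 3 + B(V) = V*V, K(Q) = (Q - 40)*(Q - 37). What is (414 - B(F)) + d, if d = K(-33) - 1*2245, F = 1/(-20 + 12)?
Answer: 210047/64 ≈ 3282.0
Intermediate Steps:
F = -1/8 (F = 1/(-8) = -1/8 ≈ -0.12500)
K(Q) = (-40 + Q)*(-37 + Q)
B(V) = -3 + V**2 (B(V) = -3 + V*V = -3 + V**2)
d = 2865 (d = (1480 + (-33)**2 - 77*(-33)) - 1*2245 = (1480 + 1089 + 2541) - 2245 = 5110 - 2245 = 2865)
(414 - B(F)) + d = (414 - (-3 + (-1/8)**2)) + 2865 = (414 - (-3 + 1/64)) + 2865 = (414 - 1*(-191/64)) + 2865 = (414 + 191/64) + 2865 = 26687/64 + 2865 = 210047/64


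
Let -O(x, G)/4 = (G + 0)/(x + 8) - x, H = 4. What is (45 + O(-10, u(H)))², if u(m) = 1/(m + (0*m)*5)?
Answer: 121/4 ≈ 30.250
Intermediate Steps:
u(m) = 1/m (u(m) = 1/(m + 0*5) = 1/(m + 0) = 1/m)
O(x, G) = 4*x - 4*G/(8 + x) (O(x, G) = -4*((G + 0)/(x + 8) - x) = -4*(G/(8 + x) - x) = -4*(-x + G/(8 + x)) = 4*x - 4*G/(8 + x))
(45 + O(-10, u(H)))² = (45 + 4*((-10)² - 1/4 + 8*(-10))/(8 - 10))² = (45 + 4*(100 - 1*¼ - 80)/(-2))² = (45 + 4*(-½)*(100 - ¼ - 80))² = (45 + 4*(-½)*(79/4))² = (45 - 79/2)² = (11/2)² = 121/4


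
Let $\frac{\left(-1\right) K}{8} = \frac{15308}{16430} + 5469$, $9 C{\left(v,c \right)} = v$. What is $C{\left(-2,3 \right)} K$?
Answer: $\frac{718967824}{73935} \approx 9724.3$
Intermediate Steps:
$C{\left(v,c \right)} = \frac{v}{9}$
$K = - \frac{359483912}{8215}$ ($K = - 8 \left(\frac{15308}{16430} + 5469\right) = - 8 \left(15308 \cdot \frac{1}{16430} + 5469\right) = - 8 \left(\frac{7654}{8215} + 5469\right) = \left(-8\right) \frac{44935489}{8215} = - \frac{359483912}{8215} \approx -43759.0$)
$C{\left(-2,3 \right)} K = \frac{1}{9} \left(-2\right) \left(- \frac{359483912}{8215}\right) = \left(- \frac{2}{9}\right) \left(- \frac{359483912}{8215}\right) = \frac{718967824}{73935}$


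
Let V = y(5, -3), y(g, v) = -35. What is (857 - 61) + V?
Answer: 761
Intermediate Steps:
V = -35
(857 - 61) + V = (857 - 61) - 35 = 796 - 35 = 761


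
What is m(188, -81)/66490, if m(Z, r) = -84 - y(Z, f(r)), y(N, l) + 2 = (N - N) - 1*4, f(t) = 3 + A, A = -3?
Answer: -39/33245 ≈ -0.0011731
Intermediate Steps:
f(t) = 0 (f(t) = 3 - 3 = 0)
y(N, l) = -6 (y(N, l) = -2 + ((N - N) - 1*4) = -2 + (0 - 4) = -2 - 4 = -6)
m(Z, r) = -78 (m(Z, r) = -84 - 1*(-6) = -84 + 6 = -78)
m(188, -81)/66490 = -78/66490 = -78*1/66490 = -39/33245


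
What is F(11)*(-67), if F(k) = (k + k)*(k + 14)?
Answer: -36850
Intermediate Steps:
F(k) = 2*k*(14 + k) (F(k) = (2*k)*(14 + k) = 2*k*(14 + k))
F(11)*(-67) = (2*11*(14 + 11))*(-67) = (2*11*25)*(-67) = 550*(-67) = -36850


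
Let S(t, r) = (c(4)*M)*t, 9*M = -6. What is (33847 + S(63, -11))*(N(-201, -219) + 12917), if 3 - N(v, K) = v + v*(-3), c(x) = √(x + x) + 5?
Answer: 421067966 - 1051512*√2 ≈ 4.1958e+8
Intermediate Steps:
M = -⅔ (M = (⅑)*(-6) = -⅔ ≈ -0.66667)
c(x) = 5 + √2*√x (c(x) = √(2*x) + 5 = √2*√x + 5 = 5 + √2*√x)
N(v, K) = 3 + 2*v (N(v, K) = 3 - (v + v*(-3)) = 3 - (v - 3*v) = 3 - (-2)*v = 3 + 2*v)
S(t, r) = t*(-10/3 - 4*√2/3) (S(t, r) = ((5 + √2*√4)*(-⅔))*t = ((5 + √2*2)*(-⅔))*t = ((5 + 2*√2)*(-⅔))*t = (-10/3 - 4*√2/3)*t = t*(-10/3 - 4*√2/3))
(33847 + S(63, -11))*(N(-201, -219) + 12917) = (33847 - ⅔*63*(5 + 2*√2))*((3 + 2*(-201)) + 12917) = (33847 + (-210 - 84*√2))*((3 - 402) + 12917) = (33637 - 84*√2)*(-399 + 12917) = (33637 - 84*√2)*12518 = 421067966 - 1051512*√2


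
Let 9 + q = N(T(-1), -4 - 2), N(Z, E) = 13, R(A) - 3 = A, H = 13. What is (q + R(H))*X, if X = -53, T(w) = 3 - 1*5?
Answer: -1060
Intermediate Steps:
R(A) = 3 + A
T(w) = -2 (T(w) = 3 - 5 = -2)
q = 4 (q = -9 + 13 = 4)
(q + R(H))*X = (4 + (3 + 13))*(-53) = (4 + 16)*(-53) = 20*(-53) = -1060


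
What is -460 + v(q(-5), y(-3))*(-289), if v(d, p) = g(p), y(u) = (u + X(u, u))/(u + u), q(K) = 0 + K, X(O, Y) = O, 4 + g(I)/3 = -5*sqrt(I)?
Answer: 7343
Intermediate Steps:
g(I) = -12 - 15*sqrt(I) (g(I) = -12 + 3*(-5*sqrt(I)) = -12 - 15*sqrt(I))
q(K) = K
y(u) = 1 (y(u) = (u + u)/(u + u) = (2*u)/((2*u)) = (2*u)*(1/(2*u)) = 1)
v(d, p) = -12 - 15*sqrt(p)
-460 + v(q(-5), y(-3))*(-289) = -460 + (-12 - 15*sqrt(1))*(-289) = -460 + (-12 - 15*1)*(-289) = -460 + (-12 - 15)*(-289) = -460 - 27*(-289) = -460 + 7803 = 7343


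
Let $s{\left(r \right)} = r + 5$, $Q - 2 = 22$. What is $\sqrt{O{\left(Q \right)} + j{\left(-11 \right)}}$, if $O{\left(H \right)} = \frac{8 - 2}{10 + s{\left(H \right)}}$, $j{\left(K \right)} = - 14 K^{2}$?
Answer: $\frac{2 i \sqrt{71565}}{13} \approx 41.156 i$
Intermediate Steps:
$Q = 24$ ($Q = 2 + 22 = 24$)
$s{\left(r \right)} = 5 + r$
$O{\left(H \right)} = \frac{6}{15 + H}$ ($O{\left(H \right)} = \frac{8 - 2}{10 + \left(5 + H\right)} = \frac{6}{15 + H}$)
$\sqrt{O{\left(Q \right)} + j{\left(-11 \right)}} = \sqrt{\frac{6}{15 + 24} - 14 \left(-11\right)^{2}} = \sqrt{\frac{6}{39} - 1694} = \sqrt{6 \cdot \frac{1}{39} - 1694} = \sqrt{\frac{2}{13} - 1694} = \sqrt{- \frac{22020}{13}} = \frac{2 i \sqrt{71565}}{13}$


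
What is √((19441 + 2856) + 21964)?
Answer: √44261 ≈ 210.38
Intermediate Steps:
√((19441 + 2856) + 21964) = √(22297 + 21964) = √44261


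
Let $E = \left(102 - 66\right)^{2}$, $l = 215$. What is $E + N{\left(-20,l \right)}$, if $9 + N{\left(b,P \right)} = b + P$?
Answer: $1482$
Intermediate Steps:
$N{\left(b,P \right)} = -9 + P + b$ ($N{\left(b,P \right)} = -9 + \left(b + P\right) = -9 + \left(P + b\right) = -9 + P + b$)
$E = 1296$ ($E = 36^{2} = 1296$)
$E + N{\left(-20,l \right)} = 1296 - -186 = 1296 + 186 = 1482$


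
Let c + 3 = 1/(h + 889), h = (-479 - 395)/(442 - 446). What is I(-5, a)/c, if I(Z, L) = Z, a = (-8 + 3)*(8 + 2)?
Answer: 11075/6643 ≈ 1.6672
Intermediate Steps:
a = -50 (a = -5*10 = -50)
h = 437/2 (h = -874/(-4) = -874*(-1/4) = 437/2 ≈ 218.50)
c = -6643/2215 (c = -3 + 1/(437/2 + 889) = -3 + 1/(2215/2) = -3 + 2/2215 = -6643/2215 ≈ -2.9991)
I(-5, a)/c = -5/(-6643/2215) = -5*(-2215/6643) = 11075/6643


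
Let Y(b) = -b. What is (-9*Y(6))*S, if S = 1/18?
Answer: 3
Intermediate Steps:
S = 1/18 ≈ 0.055556
(-9*Y(6))*S = -(-9)*6*(1/18) = -9*(-6)*(1/18) = 54*(1/18) = 3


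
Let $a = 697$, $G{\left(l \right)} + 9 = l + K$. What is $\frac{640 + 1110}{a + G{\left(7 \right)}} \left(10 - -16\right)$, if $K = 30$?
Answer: $\frac{1820}{29} \approx 62.759$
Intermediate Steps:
$G{\left(l \right)} = 21 + l$ ($G{\left(l \right)} = -9 + \left(l + 30\right) = -9 + \left(30 + l\right) = 21 + l$)
$\frac{640 + 1110}{a + G{\left(7 \right)}} \left(10 - -16\right) = \frac{640 + 1110}{697 + \left(21 + 7\right)} \left(10 - -16\right) = \frac{1750}{697 + 28} \left(10 + 16\right) = \frac{1750}{725} \cdot 26 = 1750 \cdot \frac{1}{725} \cdot 26 = \frac{70}{29} \cdot 26 = \frac{1820}{29}$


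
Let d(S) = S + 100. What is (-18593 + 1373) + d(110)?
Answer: -17010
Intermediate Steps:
d(S) = 100 + S
(-18593 + 1373) + d(110) = (-18593 + 1373) + (100 + 110) = -17220 + 210 = -17010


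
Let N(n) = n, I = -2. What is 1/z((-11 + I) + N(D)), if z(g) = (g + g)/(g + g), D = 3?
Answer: 1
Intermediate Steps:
z(g) = 1 (z(g) = (2*g)/((2*g)) = (2*g)*(1/(2*g)) = 1)
1/z((-11 + I) + N(D)) = 1/1 = 1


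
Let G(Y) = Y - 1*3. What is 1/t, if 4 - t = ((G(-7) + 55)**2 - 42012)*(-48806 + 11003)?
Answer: -1/1511628557 ≈ -6.6154e-10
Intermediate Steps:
G(Y) = -3 + Y (G(Y) = Y - 3 = -3 + Y)
t = -1511628557 (t = 4 - (((-3 - 7) + 55)**2 - 42012)*(-48806 + 11003) = 4 - ((-10 + 55)**2 - 42012)*(-37803) = 4 - (45**2 - 42012)*(-37803) = 4 - (2025 - 42012)*(-37803) = 4 - (-39987)*(-37803) = 4 - 1*1511628561 = 4 - 1511628561 = -1511628557)
1/t = 1/(-1511628557) = -1/1511628557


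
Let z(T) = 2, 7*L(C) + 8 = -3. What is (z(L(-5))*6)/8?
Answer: 3/2 ≈ 1.5000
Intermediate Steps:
L(C) = -11/7 (L(C) = -8/7 + (⅐)*(-3) = -8/7 - 3/7 = -11/7)
(z(L(-5))*6)/8 = (2*6)/8 = 12*(⅛) = 3/2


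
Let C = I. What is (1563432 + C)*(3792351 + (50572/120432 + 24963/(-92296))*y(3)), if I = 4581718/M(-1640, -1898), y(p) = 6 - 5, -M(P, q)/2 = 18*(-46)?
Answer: 3416571751293488519382515/575221529376 ≈ 5.9396e+12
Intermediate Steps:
M(P, q) = 1656 (M(P, q) = -36*(-46) = -2*(-828) = 1656)
y(p) = 1
I = 2290859/828 (I = 4581718/1656 = 4581718*(1/1656) = 2290859/828 ≈ 2766.7)
C = 2290859/828 ≈ 2766.7
(1563432 + C)*(3792351 + (50572/120432 + 24963/(-92296))*y(3)) = (1563432 + 2290859/828)*(3792351 + (50572/120432 + 24963/(-92296))*1) = 1296812555*(3792351 + (50572*(1/120432) + 24963*(-1/92296))*1)/828 = 1296812555*(3792351 + (12643/30108 - 24963/92296)*1)/828 = 1296812555*(3792351 + (103828081/694711992)*1)/828 = 1296812555*(3792351 + 103828081/694711992)/828 = (1296812555/828)*(2634591821401273/694711992) = 3416571751293488519382515/575221529376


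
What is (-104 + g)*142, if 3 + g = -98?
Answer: -29110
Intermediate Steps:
g = -101 (g = -3 - 98 = -101)
(-104 + g)*142 = (-104 - 101)*142 = -205*142 = -29110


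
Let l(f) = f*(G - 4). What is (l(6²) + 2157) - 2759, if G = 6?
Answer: -530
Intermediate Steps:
l(f) = 2*f (l(f) = f*(6 - 4) = f*2 = 2*f)
(l(6²) + 2157) - 2759 = (2*6² + 2157) - 2759 = (2*36 + 2157) - 2759 = (72 + 2157) - 2759 = 2229 - 2759 = -530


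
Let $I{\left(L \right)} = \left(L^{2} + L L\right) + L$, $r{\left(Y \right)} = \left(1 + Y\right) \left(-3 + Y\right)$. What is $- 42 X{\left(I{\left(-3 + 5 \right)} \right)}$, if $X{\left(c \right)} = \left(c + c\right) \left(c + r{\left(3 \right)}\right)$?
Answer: $-8400$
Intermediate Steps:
$I{\left(L \right)} = L + 2 L^{2}$ ($I{\left(L \right)} = \left(L^{2} + L^{2}\right) + L = 2 L^{2} + L = L + 2 L^{2}$)
$X{\left(c \right)} = 2 c^{2}$ ($X{\left(c \right)} = \left(c + c\right) \left(c - \left(9 - 9\right)\right) = 2 c \left(c - 0\right) = 2 c \left(c + 0\right) = 2 c c = 2 c^{2}$)
$- 42 X{\left(I{\left(-3 + 5 \right)} \right)} = - 42 \cdot 2 \left(\left(-3 + 5\right) \left(1 + 2 \left(-3 + 5\right)\right)\right)^{2} = - 42 \cdot 2 \left(2 \left(1 + 2 \cdot 2\right)\right)^{2} = - 42 \cdot 2 \left(2 \left(1 + 4\right)\right)^{2} = - 42 \cdot 2 \left(2 \cdot 5\right)^{2} = - 42 \cdot 2 \cdot 10^{2} = - 42 \cdot 2 \cdot 100 = \left(-42\right) 200 = -8400$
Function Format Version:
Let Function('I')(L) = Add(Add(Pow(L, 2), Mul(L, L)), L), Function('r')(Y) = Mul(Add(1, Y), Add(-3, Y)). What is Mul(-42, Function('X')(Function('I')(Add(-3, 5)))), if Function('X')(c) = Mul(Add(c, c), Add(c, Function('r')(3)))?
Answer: -8400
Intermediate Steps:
Function('I')(L) = Add(L, Mul(2, Pow(L, 2))) (Function('I')(L) = Add(Add(Pow(L, 2), Pow(L, 2)), L) = Add(Mul(2, Pow(L, 2)), L) = Add(L, Mul(2, Pow(L, 2))))
Function('X')(c) = Mul(2, Pow(c, 2)) (Function('X')(c) = Mul(Add(c, c), Add(c, Add(-3, Pow(3, 2), Mul(-2, 3)))) = Mul(Mul(2, c), Add(c, Add(-3, 9, -6))) = Mul(Mul(2, c), Add(c, 0)) = Mul(Mul(2, c), c) = Mul(2, Pow(c, 2)))
Mul(-42, Function('X')(Function('I')(Add(-3, 5)))) = Mul(-42, Mul(2, Pow(Mul(Add(-3, 5), Add(1, Mul(2, Add(-3, 5)))), 2))) = Mul(-42, Mul(2, Pow(Mul(2, Add(1, Mul(2, 2))), 2))) = Mul(-42, Mul(2, Pow(Mul(2, Add(1, 4)), 2))) = Mul(-42, Mul(2, Pow(Mul(2, 5), 2))) = Mul(-42, Mul(2, Pow(10, 2))) = Mul(-42, Mul(2, 100)) = Mul(-42, 200) = -8400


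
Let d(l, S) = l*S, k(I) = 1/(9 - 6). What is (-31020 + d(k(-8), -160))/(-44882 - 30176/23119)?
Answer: 1077576590/1556485701 ≈ 0.69231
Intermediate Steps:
k(I) = ⅓ (k(I) = 1/3 = ⅓)
d(l, S) = S*l
(-31020 + d(k(-8), -160))/(-44882 - 30176/23119) = (-31020 - 160*⅓)/(-44882 - 30176/23119) = (-31020 - 160/3)/(-44882 - 30176*1/23119) = -93220/(3*(-44882 - 30176/23119)) = -93220/(3*(-1037657134/23119)) = -93220/3*(-23119/1037657134) = 1077576590/1556485701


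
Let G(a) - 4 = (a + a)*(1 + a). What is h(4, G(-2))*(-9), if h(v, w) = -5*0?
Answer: 0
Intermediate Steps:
G(a) = 4 + 2*a*(1 + a) (G(a) = 4 + (a + a)*(1 + a) = 4 + (2*a)*(1 + a) = 4 + 2*a*(1 + a))
h(v, w) = 0
h(4, G(-2))*(-9) = 0*(-9) = 0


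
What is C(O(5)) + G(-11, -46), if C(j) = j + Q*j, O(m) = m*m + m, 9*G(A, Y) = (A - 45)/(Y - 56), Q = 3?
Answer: 55108/459 ≈ 120.06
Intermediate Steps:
G(A, Y) = (-45 + A)/(9*(-56 + Y)) (G(A, Y) = ((A - 45)/(Y - 56))/9 = ((-45 + A)/(-56 + Y))/9 = (-45 + A)/(9*(-56 + Y)))
O(m) = m + m**2 (O(m) = m**2 + m = m + m**2)
C(j) = 4*j (C(j) = j + 3*j = 4*j)
C(O(5)) + G(-11, -46) = 4*(5*(1 + 5)) + (-45 - 11)/(9*(-56 - 46)) = 4*(5*6) + (1/9)*(-56)/(-102) = 4*30 + (1/9)*(-1/102)*(-56) = 120 + 28/459 = 55108/459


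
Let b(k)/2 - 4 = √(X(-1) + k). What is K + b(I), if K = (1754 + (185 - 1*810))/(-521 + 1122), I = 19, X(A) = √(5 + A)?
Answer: 5937/601 + 2*√21 ≈ 19.044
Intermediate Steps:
b(k) = 8 + 2*√(2 + k) (b(k) = 8 + 2*√(√(5 - 1) + k) = 8 + 2*√(√4 + k) = 8 + 2*√(2 + k))
K = 1129/601 (K = (1754 + (185 - 810))/601 = (1754 - 625)*(1/601) = 1129*(1/601) = 1129/601 ≈ 1.8785)
K + b(I) = 1129/601 + (8 + 2*√(2 + 19)) = 1129/601 + (8 + 2*√21) = 5937/601 + 2*√21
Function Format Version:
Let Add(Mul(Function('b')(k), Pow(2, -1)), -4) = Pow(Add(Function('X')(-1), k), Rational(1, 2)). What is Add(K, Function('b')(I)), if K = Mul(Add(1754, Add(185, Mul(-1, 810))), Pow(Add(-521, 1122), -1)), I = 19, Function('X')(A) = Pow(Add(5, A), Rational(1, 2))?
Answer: Add(Rational(5937, 601), Mul(2, Pow(21, Rational(1, 2)))) ≈ 19.044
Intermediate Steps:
Function('b')(k) = Add(8, Mul(2, Pow(Add(2, k), Rational(1, 2)))) (Function('b')(k) = Add(8, Mul(2, Pow(Add(Pow(Add(5, -1), Rational(1, 2)), k), Rational(1, 2)))) = Add(8, Mul(2, Pow(Add(Pow(4, Rational(1, 2)), k), Rational(1, 2)))) = Add(8, Mul(2, Pow(Add(2, k), Rational(1, 2)))))
K = Rational(1129, 601) (K = Mul(Add(1754, Add(185, -810)), Pow(601, -1)) = Mul(Add(1754, -625), Rational(1, 601)) = Mul(1129, Rational(1, 601)) = Rational(1129, 601) ≈ 1.8785)
Add(K, Function('b')(I)) = Add(Rational(1129, 601), Add(8, Mul(2, Pow(Add(2, 19), Rational(1, 2))))) = Add(Rational(1129, 601), Add(8, Mul(2, Pow(21, Rational(1, 2))))) = Add(Rational(5937, 601), Mul(2, Pow(21, Rational(1, 2))))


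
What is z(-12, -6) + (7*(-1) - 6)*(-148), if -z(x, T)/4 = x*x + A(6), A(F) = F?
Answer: 1324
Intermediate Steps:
z(x, T) = -24 - 4*x² (z(x, T) = -4*(x*x + 6) = -4*(x² + 6) = -4*(6 + x²) = -24 - 4*x²)
z(-12, -6) + (7*(-1) - 6)*(-148) = (-24 - 4*(-12)²) + (7*(-1) - 6)*(-148) = (-24 - 4*144) + (-7 - 6)*(-148) = (-24 - 576) - 13*(-148) = -600 + 1924 = 1324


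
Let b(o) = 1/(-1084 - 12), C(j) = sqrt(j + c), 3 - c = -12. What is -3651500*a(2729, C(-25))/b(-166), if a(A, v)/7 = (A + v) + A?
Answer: 152902093064000 + 28014308000*I*sqrt(10) ≈ 1.529e+14 + 8.8589e+10*I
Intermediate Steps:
c = 15 (c = 3 - 1*(-12) = 3 + 12 = 15)
C(j) = sqrt(15 + j) (C(j) = sqrt(j + 15) = sqrt(15 + j))
a(A, v) = 7*v + 14*A (a(A, v) = 7*((A + v) + A) = 7*(v + 2*A) = 7*v + 14*A)
b(o) = -1/1096 (b(o) = 1/(-1096) = -1/1096)
-3651500*a(2729, C(-25))/b(-166) = -(-152902093064000 - 28014308000*sqrt(15 - 25)) = -(-152902093064000 - 28014308000*I*sqrt(10)) = -3651500*(-41873776 - 7672*I*sqrt(10)) = 152902093064000 + 28014308000*I*sqrt(10)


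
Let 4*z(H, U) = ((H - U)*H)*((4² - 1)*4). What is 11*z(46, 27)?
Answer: 144210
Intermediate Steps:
z(H, U) = 15*H*(H - U) (z(H, U) = (((H - U)*H)*((4² - 1)*4))/4 = ((H*(H - U))*((16 - 1)*4))/4 = ((H*(H - U))*(15*4))/4 = ((H*(H - U))*60)/4 = (60*H*(H - U))/4 = 15*H*(H - U))
11*z(46, 27) = 11*(15*46*(46 - 1*27)) = 11*(15*46*(46 - 27)) = 11*(15*46*19) = 11*13110 = 144210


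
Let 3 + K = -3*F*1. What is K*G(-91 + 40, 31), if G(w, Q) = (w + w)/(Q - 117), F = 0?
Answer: -153/43 ≈ -3.5581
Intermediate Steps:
G(w, Q) = 2*w/(-117 + Q) (G(w, Q) = (2*w)/(-117 + Q) = 2*w/(-117 + Q))
K = -3 (K = -3 - 3*0*1 = -3 + 0*1 = -3 + 0 = -3)
K*G(-91 + 40, 31) = -6*(-91 + 40)/(-117 + 31) = -6*(-51)/(-86) = -6*(-51)*(-1)/86 = -3*51/43 = -153/43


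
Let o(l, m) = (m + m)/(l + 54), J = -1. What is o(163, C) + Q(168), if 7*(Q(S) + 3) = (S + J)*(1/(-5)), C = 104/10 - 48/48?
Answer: -8338/1085 ≈ -7.6848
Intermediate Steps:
C = 47/5 (C = 104*(⅒) - 48*1/48 = 52/5 - 1 = 47/5 ≈ 9.4000)
Q(S) = -104/35 - S/35 (Q(S) = -3 + ((S - 1)*(1/(-5)))/7 = -3 + ((-1 + S)*(1*(-⅕)))/7 = -3 + ((-1 + S)*(-⅕))/7 = -3 + (⅕ - S/5)/7 = -3 + (1/35 - S/35) = -104/35 - S/35)
o(l, m) = 2*m/(54 + l) (o(l, m) = (2*m)/(54 + l) = 2*m/(54 + l))
o(163, C) + Q(168) = 2*(47/5)/(54 + 163) + (-104/35 - 1/35*168) = 2*(47/5)/217 + (-104/35 - 24/5) = 2*(47/5)*(1/217) - 272/35 = 94/1085 - 272/35 = -8338/1085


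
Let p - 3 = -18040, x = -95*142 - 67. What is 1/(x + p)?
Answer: -1/31594 ≈ -3.1652e-5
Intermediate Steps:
x = -13557 (x = -13490 - 67 = -13557)
p = -18037 (p = 3 - 18040 = -18037)
1/(x + p) = 1/(-13557 - 18037) = 1/(-31594) = -1/31594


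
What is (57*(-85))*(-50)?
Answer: 242250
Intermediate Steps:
(57*(-85))*(-50) = -4845*(-50) = 242250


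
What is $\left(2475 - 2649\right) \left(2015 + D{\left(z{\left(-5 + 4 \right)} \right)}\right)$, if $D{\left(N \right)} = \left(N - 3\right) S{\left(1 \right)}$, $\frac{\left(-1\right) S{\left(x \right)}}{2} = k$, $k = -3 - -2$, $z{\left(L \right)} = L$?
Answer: $-349218$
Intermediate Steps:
$k = -1$ ($k = -3 + 2 = -1$)
$S{\left(x \right)} = 2$ ($S{\left(x \right)} = \left(-2\right) \left(-1\right) = 2$)
$D{\left(N \right)} = -6 + 2 N$ ($D{\left(N \right)} = \left(N - 3\right) 2 = \left(-3 + N\right) 2 = -6 + 2 N$)
$\left(2475 - 2649\right) \left(2015 + D{\left(z{\left(-5 + 4 \right)} \right)}\right) = \left(2475 - 2649\right) \left(2015 - \left(6 - 2 \left(-5 + 4\right)\right)\right) = - 174 \left(2015 + \left(-6 + 2 \left(-1\right)\right)\right) = - 174 \left(2015 - 8\right) = \left(-174\right) 2007 = -349218$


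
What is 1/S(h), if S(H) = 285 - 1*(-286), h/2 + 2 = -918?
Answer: 1/571 ≈ 0.0017513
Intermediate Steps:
h = -1840 (h = -4 + 2*(-918) = -4 - 1836 = -1840)
S(H) = 571 (S(H) = 285 + 286 = 571)
1/S(h) = 1/571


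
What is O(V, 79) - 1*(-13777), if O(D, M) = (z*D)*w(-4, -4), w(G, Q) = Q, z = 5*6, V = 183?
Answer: -8183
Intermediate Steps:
z = 30
O(D, M) = -120*D (O(D, M) = (30*D)*(-4) = -120*D)
O(V, 79) - 1*(-13777) = -120*183 - 1*(-13777) = -21960 + 13777 = -8183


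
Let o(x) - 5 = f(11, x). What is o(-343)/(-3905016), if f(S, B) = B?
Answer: 169/1952508 ≈ 8.6555e-5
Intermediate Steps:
o(x) = 5 + x
o(-343)/(-3905016) = (5 - 343)/(-3905016) = -338*(-1/3905016) = 169/1952508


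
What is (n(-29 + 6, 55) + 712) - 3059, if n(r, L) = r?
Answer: -2370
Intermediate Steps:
(n(-29 + 6, 55) + 712) - 3059 = ((-29 + 6) + 712) - 3059 = (-23 + 712) - 3059 = 689 - 3059 = -2370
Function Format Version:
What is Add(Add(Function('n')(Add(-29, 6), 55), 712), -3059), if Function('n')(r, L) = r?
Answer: -2370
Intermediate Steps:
Add(Add(Function('n')(Add(-29, 6), 55), 712), -3059) = Add(Add(Add(-29, 6), 712), -3059) = Add(Add(-23, 712), -3059) = Add(689, -3059) = -2370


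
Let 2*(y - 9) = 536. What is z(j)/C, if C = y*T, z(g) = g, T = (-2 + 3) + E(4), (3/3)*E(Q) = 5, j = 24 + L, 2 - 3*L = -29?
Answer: 103/4986 ≈ 0.020658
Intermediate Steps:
L = 31/3 (L = 2/3 - 1/3*(-29) = 2/3 + 29/3 = 31/3 ≈ 10.333)
j = 103/3 (j = 24 + 31/3 = 103/3 ≈ 34.333)
y = 277 (y = 9 + (1/2)*536 = 9 + 268 = 277)
E(Q) = 5
T = 6 (T = (-2 + 3) + 5 = 1 + 5 = 6)
C = 1662 (C = 277*6 = 1662)
z(j)/C = (103/3)/1662 = (103/3)*(1/1662) = 103/4986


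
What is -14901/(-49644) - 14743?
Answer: -243962197/16548 ≈ -14743.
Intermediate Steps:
-14901/(-49644) - 14743 = -14901*(-1/49644) - 14743 = 4967/16548 - 14743 = -243962197/16548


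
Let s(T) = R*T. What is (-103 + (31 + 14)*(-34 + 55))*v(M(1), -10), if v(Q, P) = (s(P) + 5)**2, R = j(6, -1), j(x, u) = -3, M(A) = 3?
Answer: 1031450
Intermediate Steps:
R = -3
s(T) = -3*T
v(Q, P) = (5 - 3*P)**2 (v(Q, P) = (-3*P + 5)**2 = (5 - 3*P)**2)
(-103 + (31 + 14)*(-34 + 55))*v(M(1), -10) = (-103 + (31 + 14)*(-34 + 55))*(-5 + 3*(-10))**2 = (-103 + 45*21)*(-5 - 30)**2 = (-103 + 945)*(-35)**2 = 842*1225 = 1031450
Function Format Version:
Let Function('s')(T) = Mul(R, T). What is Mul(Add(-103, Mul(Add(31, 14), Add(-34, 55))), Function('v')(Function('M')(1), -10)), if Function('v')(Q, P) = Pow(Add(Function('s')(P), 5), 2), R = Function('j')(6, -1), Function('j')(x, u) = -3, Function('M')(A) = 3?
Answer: 1031450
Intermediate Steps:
R = -3
Function('s')(T) = Mul(-3, T)
Function('v')(Q, P) = Pow(Add(5, Mul(-3, P)), 2) (Function('v')(Q, P) = Pow(Add(Mul(-3, P), 5), 2) = Pow(Add(5, Mul(-3, P)), 2))
Mul(Add(-103, Mul(Add(31, 14), Add(-34, 55))), Function('v')(Function('M')(1), -10)) = Mul(Add(-103, Mul(Add(31, 14), Add(-34, 55))), Pow(Add(-5, Mul(3, -10)), 2)) = Mul(Add(-103, Mul(45, 21)), Pow(Add(-5, -30), 2)) = Mul(Add(-103, 945), Pow(-35, 2)) = Mul(842, 1225) = 1031450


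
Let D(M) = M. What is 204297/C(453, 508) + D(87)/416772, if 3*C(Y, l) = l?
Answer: 5321580251/4410837 ≈ 1206.5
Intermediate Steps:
C(Y, l) = l/3
204297/C(453, 508) + D(87)/416772 = 204297/(((⅓)*508)) + 87/416772 = 204297/(508/3) + 87*(1/416772) = 204297*(3/508) + 29/138924 = 612891/508 + 29/138924 = 5321580251/4410837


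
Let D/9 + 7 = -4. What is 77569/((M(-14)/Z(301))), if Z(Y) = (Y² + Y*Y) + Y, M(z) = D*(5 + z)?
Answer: 1564334023/99 ≈ 1.5801e+7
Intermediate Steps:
D = -99 (D = -63 + 9*(-4) = -63 - 36 = -99)
M(z) = -495 - 99*z (M(z) = -99*(5 + z) = -495 - 99*z)
Z(Y) = Y + 2*Y² (Z(Y) = (Y² + Y²) + Y = 2*Y² + Y = Y + 2*Y²)
77569/((M(-14)/Z(301))) = 77569/(((-495 - 99*(-14))/((301*(1 + 2*301))))) = 77569/(((-495 + 1386)/((301*(1 + 602))))) = 77569/((891/((301*603)))) = 77569/((891/181503)) = 77569/((891*(1/181503))) = 77569/(99/20167) = 77569*(20167/99) = 1564334023/99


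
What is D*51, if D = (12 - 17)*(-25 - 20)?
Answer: 11475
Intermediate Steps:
D = 225 (D = -5*(-45) = 225)
D*51 = 225*51 = 11475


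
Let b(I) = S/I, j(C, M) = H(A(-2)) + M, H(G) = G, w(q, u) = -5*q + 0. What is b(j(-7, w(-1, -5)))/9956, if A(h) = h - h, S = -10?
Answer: -1/4978 ≈ -0.00020088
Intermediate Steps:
A(h) = 0
w(q, u) = -5*q
j(C, M) = M (j(C, M) = 0 + M = M)
b(I) = -10/I
b(j(-7, w(-1, -5)))/9956 = -10/((-5*(-1)))/9956 = -10/5*(1/9956) = -10*⅕*(1/9956) = -2*1/9956 = -1/4978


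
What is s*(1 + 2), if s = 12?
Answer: 36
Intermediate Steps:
s*(1 + 2) = 12*(1 + 2) = 12*3 = 36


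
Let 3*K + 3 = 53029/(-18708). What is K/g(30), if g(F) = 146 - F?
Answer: -109153/6510384 ≈ -0.016766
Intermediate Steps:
K = -109153/56124 (K = -1 + (53029/(-18708))/3 = -1 + (53029*(-1/18708))/3 = -1 + (⅓)*(-53029/18708) = -1 - 53029/56124 = -109153/56124 ≈ -1.9449)
K/g(30) = -109153/(56124*(146 - 1*30)) = -109153/(56124*(146 - 30)) = -109153/56124/116 = -109153/56124*1/116 = -109153/6510384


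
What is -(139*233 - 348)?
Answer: -32039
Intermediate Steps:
-(139*233 - 348) = -(32387 - 348) = -1*32039 = -32039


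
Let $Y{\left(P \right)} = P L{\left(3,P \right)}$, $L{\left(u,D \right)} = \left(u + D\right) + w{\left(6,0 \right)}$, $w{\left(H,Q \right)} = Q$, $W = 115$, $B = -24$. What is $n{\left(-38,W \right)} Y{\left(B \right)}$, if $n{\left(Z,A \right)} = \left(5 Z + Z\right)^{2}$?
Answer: $26199936$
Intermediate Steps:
$n{\left(Z,A \right)} = 36 Z^{2}$ ($n{\left(Z,A \right)} = \left(6 Z\right)^{2} = 36 Z^{2}$)
$L{\left(u,D \right)} = D + u$ ($L{\left(u,D \right)} = \left(u + D\right) + 0 = \left(D + u\right) + 0 = D + u$)
$Y{\left(P \right)} = P \left(3 + P\right)$ ($Y{\left(P \right)} = P \left(P + 3\right) = P \left(3 + P\right)$)
$n{\left(-38,W \right)} Y{\left(B \right)} = 36 \left(-38\right)^{2} \left(- 24 \left(3 - 24\right)\right) = 36 \cdot 1444 \left(\left(-24\right) \left(-21\right)\right) = 51984 \cdot 504 = 26199936$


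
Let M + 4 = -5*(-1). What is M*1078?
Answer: 1078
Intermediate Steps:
M = 1 (M = -4 - 5*(-1) = -4 + 5 = 1)
M*1078 = 1*1078 = 1078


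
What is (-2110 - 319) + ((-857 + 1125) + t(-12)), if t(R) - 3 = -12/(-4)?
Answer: -2155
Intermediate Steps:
t(R) = 6 (t(R) = 3 - 12/(-4) = 3 - 12*(-¼) = 3 + 3 = 6)
(-2110 - 319) + ((-857 + 1125) + t(-12)) = (-2110 - 319) + ((-857 + 1125) + 6) = -2429 + (268 + 6) = -2429 + 274 = -2155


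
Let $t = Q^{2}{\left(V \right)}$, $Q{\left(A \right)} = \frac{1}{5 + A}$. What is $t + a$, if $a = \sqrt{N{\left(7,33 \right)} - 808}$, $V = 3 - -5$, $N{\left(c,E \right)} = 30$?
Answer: $\frac{1}{169} + i \sqrt{778} \approx 0.0059172 + 27.893 i$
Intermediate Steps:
$V = 8$ ($V = 3 + 5 = 8$)
$t = \frac{1}{169}$ ($t = \left(\frac{1}{5 + 8}\right)^{2} = \left(\frac{1}{13}\right)^{2} = \frac{1}{169} \approx 0.0059172$)
$a = i \sqrt{778}$ ($a = \sqrt{30 - 808} = \sqrt{-778} = i \sqrt{778} \approx 27.893 i$)
$t + a = \frac{1}{169} + i \sqrt{778}$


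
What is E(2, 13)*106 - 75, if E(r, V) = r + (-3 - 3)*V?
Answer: -8131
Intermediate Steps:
E(r, V) = r - 6*V
E(2, 13)*106 - 75 = (2 - 6*13)*106 - 75 = (2 - 78)*106 - 75 = -76*106 - 75 = -8056 - 75 = -8131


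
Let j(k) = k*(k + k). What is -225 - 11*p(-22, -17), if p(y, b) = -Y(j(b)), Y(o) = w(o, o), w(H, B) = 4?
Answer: -181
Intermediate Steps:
j(k) = 2*k² (j(k) = k*(2*k) = 2*k²)
Y(o) = 4
p(y, b) = -4 (p(y, b) = -1*4 = -4)
-225 - 11*p(-22, -17) = -225 - 11*(-4) = -225 + 44 = -181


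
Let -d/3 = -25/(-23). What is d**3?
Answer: -421875/12167 ≈ -34.674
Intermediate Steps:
d = -75/23 (d = -(-75)/(-23) = -(-75)*(-1)/23 = -3*25/23 = -75/23 ≈ -3.2609)
d**3 = (-75/23)**3 = -421875/12167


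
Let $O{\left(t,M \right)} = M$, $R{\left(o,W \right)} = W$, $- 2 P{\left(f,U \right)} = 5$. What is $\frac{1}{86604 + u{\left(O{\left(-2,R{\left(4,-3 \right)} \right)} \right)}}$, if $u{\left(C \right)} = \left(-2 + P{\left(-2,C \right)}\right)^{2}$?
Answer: $\frac{4}{346497} \approx 1.1544 \cdot 10^{-5}$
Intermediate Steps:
$P{\left(f,U \right)} = - \frac{5}{2}$ ($P{\left(f,U \right)} = \left(- \frac{1}{2}\right) 5 = - \frac{5}{2}$)
$u{\left(C \right)} = \frac{81}{4}$ ($u{\left(C \right)} = \left(-2 - \frac{5}{2}\right)^{2} = \left(- \frac{9}{2}\right)^{2} = \frac{81}{4}$)
$\frac{1}{86604 + u{\left(O{\left(-2,R{\left(4,-3 \right)} \right)} \right)}} = \frac{1}{86604 + \frac{81}{4}} = \frac{1}{\frac{346497}{4}} = \frac{4}{346497}$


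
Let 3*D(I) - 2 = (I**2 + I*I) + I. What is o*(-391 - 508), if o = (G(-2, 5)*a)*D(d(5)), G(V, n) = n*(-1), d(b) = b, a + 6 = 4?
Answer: -170810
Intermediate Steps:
a = -2 (a = -6 + 4 = -2)
D(I) = 2/3 + I/3 + 2*I**2/3 (D(I) = 2/3 + ((I**2 + I*I) + I)/3 = 2/3 + ((I**2 + I**2) + I)/3 = 2/3 + (2*I**2 + I)/3 = 2/3 + (I + 2*I**2)/3 = 2/3 + (I/3 + 2*I**2/3) = 2/3 + I/3 + 2*I**2/3)
G(V, n) = -n
o = 190 (o = (-1*5*(-2))*(2/3 + (1/3)*5 + (2/3)*5**2) = (-5*(-2))*(2/3 + 5/3 + (2/3)*25) = 10*(2/3 + 5/3 + 50/3) = 10*19 = 190)
o*(-391 - 508) = 190*(-391 - 508) = 190*(-899) = -170810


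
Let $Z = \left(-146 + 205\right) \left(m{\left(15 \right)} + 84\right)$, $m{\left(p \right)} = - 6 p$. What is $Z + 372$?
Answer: $18$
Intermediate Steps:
$Z = -354$ ($Z = \left(-146 + 205\right) \left(\left(-6\right) 15 + 84\right) = 59 \left(-90 + 84\right) = 59 \left(-6\right) = -354$)
$Z + 372 = -354 + 372 = 18$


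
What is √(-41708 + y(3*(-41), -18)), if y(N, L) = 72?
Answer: 2*I*√10409 ≈ 204.05*I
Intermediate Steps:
√(-41708 + y(3*(-41), -18)) = √(-41708 + 72) = √(-41636) = 2*I*√10409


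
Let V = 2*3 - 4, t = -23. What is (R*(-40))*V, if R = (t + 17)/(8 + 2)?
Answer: 48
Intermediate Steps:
V = 2 (V = 6 - 4 = 2)
R = -⅗ (R = (-23 + 17)/(8 + 2) = -6/10 = -6*⅒ = -⅗ ≈ -0.60000)
(R*(-40))*V = -⅗*(-40)*2 = 24*2 = 48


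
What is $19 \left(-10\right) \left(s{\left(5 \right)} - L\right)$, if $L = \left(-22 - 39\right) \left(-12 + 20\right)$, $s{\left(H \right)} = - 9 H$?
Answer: $-84170$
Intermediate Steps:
$L = -488$ ($L = \left(-61\right) 8 = -488$)
$19 \left(-10\right) \left(s{\left(5 \right)} - L\right) = 19 \left(-10\right) \left(\left(-9\right) 5 - -488\right) = - 190 \left(-45 + 488\right) = \left(-190\right) 443 = -84170$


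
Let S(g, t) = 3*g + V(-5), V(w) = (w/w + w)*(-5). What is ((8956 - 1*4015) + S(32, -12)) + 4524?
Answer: 9581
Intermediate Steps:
V(w) = -5 - 5*w (V(w) = (1 + w)*(-5) = -5 - 5*w)
S(g, t) = 20 + 3*g (S(g, t) = 3*g + (-5 - 5*(-5)) = 3*g + (-5 + 25) = 3*g + 20 = 20 + 3*g)
((8956 - 1*4015) + S(32, -12)) + 4524 = ((8956 - 1*4015) + (20 + 3*32)) + 4524 = ((8956 - 4015) + (20 + 96)) + 4524 = (4941 + 116) + 4524 = 5057 + 4524 = 9581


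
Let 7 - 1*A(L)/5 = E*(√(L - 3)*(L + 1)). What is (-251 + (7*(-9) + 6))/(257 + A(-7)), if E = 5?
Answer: -11242/38783 + 5775*I*√10/38783 ≈ -0.28987 + 0.47088*I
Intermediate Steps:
A(L) = 35 - 25*√(-3 + L)*(1 + L) (A(L) = 35 - 25*√(L - 3)*(L + 1) = 35 - 25*√(-3 + L)*(1 + L))
(-251 + (7*(-9) + 6))/(257 + A(-7)) = (-251 + (7*(-9) + 6))/(257 + (35 - 25*√(-3 - 7) - 25*(-7)*√(-3 - 7))) = (-251 + (-63 + 6))/(257 + (35 - 25*I*√10 - 25*(-7)*√(-10))) = (-251 - 57)/(257 + (35 - 25*I*√10 - 25*(-7)*I*√10)) = -308/(257 + (35 - 25*I*√10 + 175*I*√10)) = -308/(257 + (35 + 150*I*√10)) = -308/(292 + 150*I*√10)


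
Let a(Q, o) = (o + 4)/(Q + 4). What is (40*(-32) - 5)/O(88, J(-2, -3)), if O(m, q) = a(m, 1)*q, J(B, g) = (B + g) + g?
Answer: 5911/2 ≈ 2955.5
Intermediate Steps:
a(Q, o) = (4 + o)/(4 + Q)
J(B, g) = B + 2*g
O(m, q) = 5*q/(4 + m) (O(m, q) = ((4 + 1)/(4 + m))*q = (5/(4 + m))*q = 5*q/(4 + m))
(40*(-32) - 5)/O(88, J(-2, -3)) = (40*(-32) - 5)/((5*(-2 + 2*(-3))/(4 + 88))) = (-1280 - 5)/((5*(-2 - 6)/92)) = -1285/(5*(-8)*(1/92)) = -1285/(-10/23) = -1285*(-23/10) = 5911/2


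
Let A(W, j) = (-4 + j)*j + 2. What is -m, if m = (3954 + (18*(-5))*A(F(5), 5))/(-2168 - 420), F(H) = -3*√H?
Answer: 831/647 ≈ 1.2844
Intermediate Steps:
A(W, j) = 2 + j*(-4 + j) (A(W, j) = j*(-4 + j) + 2 = 2 + j*(-4 + j))
m = -831/647 (m = (3954 + (18*(-5))*(2 + 5² - 4*5))/(-2168 - 420) = (3954 - 90*(2 + 25 - 20))/(-2588) = (3954 - 90*7)*(-1/2588) = (3954 - 630)*(-1/2588) = 3324*(-1/2588) = -831/647 ≈ -1.2844)
-m = -1*(-831/647) = 831/647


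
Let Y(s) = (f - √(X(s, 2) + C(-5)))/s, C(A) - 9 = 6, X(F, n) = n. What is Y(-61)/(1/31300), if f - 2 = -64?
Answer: 1940600/61 + 31300*√17/61 ≈ 33929.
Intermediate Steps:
f = -62 (f = 2 - 64 = -62)
C(A) = 15 (C(A) = 9 + 6 = 15)
Y(s) = (-62 - √17)/s (Y(s) = (-62 - √(2 + 15))/s = (-62 - √17)/s)
Y(-61)/(1/31300) = ((-62 - √17)/(-61))/(1/31300) = (-(-62 - √17)/61)/(1/31300) = (62/61 + √17/61)*31300 = 1940600/61 + 31300*√17/61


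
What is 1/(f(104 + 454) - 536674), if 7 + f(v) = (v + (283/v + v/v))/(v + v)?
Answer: -622728/334205973563 ≈ -1.8633e-6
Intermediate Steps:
f(v) = -7 + (1 + v + 283/v)/(2*v) (f(v) = -7 + (v + (283/v + v/v))/(v + v) = -7 + (v + (283/v + 1))/((2*v)) = -7 + (v + (1 + 283/v))*(1/(2*v)) = -7 + (1 + v + 283/v)*(1/(2*v)) = -7 + (1 + v + 283/v)/(2*v))
1/(f(104 + 454) - 536674) = 1/((283 + (104 + 454) - 13*(104 + 454)²)/(2*(104 + 454)²) - 536674) = 1/((½)*(283 + 558 - 13*558²)/558² - 536674) = 1/((½)*(1/311364)*(283 + 558 - 13*311364) - 536674) = 1/((½)*(1/311364)*(283 + 558 - 4047732) - 536674) = 1/((½)*(1/311364)*(-4046891) - 536674) = 1/(-4046891/622728 - 536674) = 1/(-334205973563/622728) = -622728/334205973563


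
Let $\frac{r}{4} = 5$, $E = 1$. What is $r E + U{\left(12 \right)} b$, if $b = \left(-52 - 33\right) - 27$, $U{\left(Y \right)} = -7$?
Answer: $804$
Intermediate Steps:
$r = 20$ ($r = 4 \cdot 5 = 20$)
$b = -112$ ($b = -85 - 27 = -112$)
$r E + U{\left(12 \right)} b = 20 \cdot 1 - -784 = 20 + 784 = 804$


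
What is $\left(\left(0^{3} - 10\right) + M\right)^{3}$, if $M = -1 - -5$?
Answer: $-216$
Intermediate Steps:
$M = 4$ ($M = -1 + 5 = 4$)
$\left(\left(0^{3} - 10\right) + M\right)^{3} = \left(\left(0^{3} - 10\right) + 4\right)^{3} = \left(\left(0 - 10\right) + 4\right)^{3} = \left(-10 + 4\right)^{3} = \left(-6\right)^{3} = -216$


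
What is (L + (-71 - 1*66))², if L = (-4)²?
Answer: 14641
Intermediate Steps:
L = 16
(L + (-71 - 1*66))² = (16 + (-71 - 1*66))² = (16 + (-71 - 66))² = (16 - 137)² = (-121)² = 14641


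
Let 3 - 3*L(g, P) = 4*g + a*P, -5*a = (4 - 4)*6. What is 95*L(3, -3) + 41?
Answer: -244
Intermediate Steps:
a = 0 (a = -(4 - 4)*6/5 = -0*6 = -⅕*0 = 0)
L(g, P) = 1 - 4*g/3 (L(g, P) = 1 - (4*g + 0*P)/3 = 1 - (4*g + 0)/3 = 1 - 4*g/3)
95*L(3, -3) + 41 = 95*(1 - 4/3*3) + 41 = 95*(1 - 4) + 41 = 95*(-3) + 41 = -285 + 41 = -244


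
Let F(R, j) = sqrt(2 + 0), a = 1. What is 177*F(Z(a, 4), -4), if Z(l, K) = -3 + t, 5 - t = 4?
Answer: 177*sqrt(2) ≈ 250.32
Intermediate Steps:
t = 1 (t = 5 - 1*4 = 5 - 4 = 1)
Z(l, K) = -2 (Z(l, K) = -3 + 1 = -2)
F(R, j) = sqrt(2)
177*F(Z(a, 4), -4) = 177*sqrt(2)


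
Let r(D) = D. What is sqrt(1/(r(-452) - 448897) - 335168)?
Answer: I*sqrt(67675287113782917)/449349 ≈ 578.94*I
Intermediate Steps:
sqrt(1/(r(-452) - 448897) - 335168) = sqrt(1/(-452 - 448897) - 335168) = sqrt(1/(-449349) - 335168) = sqrt(-1/449349 - 335168) = sqrt(-150607405633/449349) = I*sqrt(67675287113782917)/449349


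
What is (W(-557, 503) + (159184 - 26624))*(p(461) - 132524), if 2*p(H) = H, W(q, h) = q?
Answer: -34926277761/2 ≈ -1.7463e+10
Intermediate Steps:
p(H) = H/2
(W(-557, 503) + (159184 - 26624))*(p(461) - 132524) = (-557 + (159184 - 26624))*((1/2)*461 - 132524) = (-557 + 132560)*(461/2 - 132524) = 132003*(-264587/2) = -34926277761/2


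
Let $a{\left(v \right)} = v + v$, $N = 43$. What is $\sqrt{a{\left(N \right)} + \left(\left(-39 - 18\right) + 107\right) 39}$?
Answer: $2 \sqrt{509} \approx 45.122$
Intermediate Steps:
$a{\left(v \right)} = 2 v$
$\sqrt{a{\left(N \right)} + \left(\left(-39 - 18\right) + 107\right) 39} = \sqrt{2 \cdot 43 + \left(\left(-39 - 18\right) + 107\right) 39} = \sqrt{86 + \left(-57 + 107\right) 39} = \sqrt{86 + 50 \cdot 39} = \sqrt{86 + 1950} = \sqrt{2036} = 2 \sqrt{509}$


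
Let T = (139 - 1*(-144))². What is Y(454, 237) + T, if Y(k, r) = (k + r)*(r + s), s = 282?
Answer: 438718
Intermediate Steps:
Y(k, r) = (282 + r)*(k + r) (Y(k, r) = (k + r)*(r + 282) = (k + r)*(282 + r) = (282 + r)*(k + r))
T = 80089 (T = (139 + 144)² = 283² = 80089)
Y(454, 237) + T = (237² + 282*454 + 282*237 + 454*237) + 80089 = (56169 + 128028 + 66834 + 107598) + 80089 = 358629 + 80089 = 438718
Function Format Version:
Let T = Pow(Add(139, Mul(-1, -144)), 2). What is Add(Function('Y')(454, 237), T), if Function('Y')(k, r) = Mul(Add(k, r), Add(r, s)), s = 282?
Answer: 438718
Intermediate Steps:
Function('Y')(k, r) = Mul(Add(282, r), Add(k, r)) (Function('Y')(k, r) = Mul(Add(k, r), Add(r, 282)) = Mul(Add(k, r), Add(282, r)) = Mul(Add(282, r), Add(k, r)))
T = 80089 (T = Pow(Add(139, 144), 2) = Pow(283, 2) = 80089)
Add(Function('Y')(454, 237), T) = Add(Add(Pow(237, 2), Mul(282, 454), Mul(282, 237), Mul(454, 237)), 80089) = Add(Add(56169, 128028, 66834, 107598), 80089) = Add(358629, 80089) = 438718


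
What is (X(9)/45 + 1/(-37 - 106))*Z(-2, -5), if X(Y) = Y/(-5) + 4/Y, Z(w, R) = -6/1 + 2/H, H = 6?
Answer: 182716/868725 ≈ 0.21033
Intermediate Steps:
Z(w, R) = -17/3 (Z(w, R) = -6/1 + 2/6 = -6*1 + 2*(1/6) = -6 + 1/3 = -17/3)
X(Y) = 4/Y - Y/5 (X(Y) = Y*(-1/5) + 4/Y = -Y/5 + 4/Y = 4/Y - Y/5)
(X(9)/45 + 1/(-37 - 106))*Z(-2, -5) = ((4/9 - 1/5*9)/45 + 1/(-37 - 106))*(-17/3) = ((4*(1/9) - 9/5)*(1/45) + 1/(-143))*(-17/3) = ((4/9 - 9/5)*(1/45) - 1/143)*(-17/3) = (-61/45*1/45 - 1/143)*(-17/3) = (-61/2025 - 1/143)*(-17/3) = -10748/289575*(-17/3) = 182716/868725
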